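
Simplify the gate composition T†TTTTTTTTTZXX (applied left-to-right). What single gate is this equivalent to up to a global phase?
Z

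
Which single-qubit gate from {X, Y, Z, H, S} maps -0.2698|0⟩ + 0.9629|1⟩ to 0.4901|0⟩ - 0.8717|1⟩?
H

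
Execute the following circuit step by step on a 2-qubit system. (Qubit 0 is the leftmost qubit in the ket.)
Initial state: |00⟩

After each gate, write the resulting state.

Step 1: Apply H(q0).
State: 1/√2|00⟩ + 1/√2|10⟩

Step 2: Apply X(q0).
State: 1/√2|00⟩ + 1/√2|10⟩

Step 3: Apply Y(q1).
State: (1/√2)i|01⟩ + (1/√2)i|11⟩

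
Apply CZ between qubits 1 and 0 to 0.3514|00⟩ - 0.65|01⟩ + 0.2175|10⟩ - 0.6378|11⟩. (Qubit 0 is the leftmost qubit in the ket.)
0.3514|00⟩ - 0.65|01⟩ + 0.2175|10⟩ + 0.6378|11⟩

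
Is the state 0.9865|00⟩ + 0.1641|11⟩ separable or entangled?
Entangled

Writing the state as a|00⟩ + b|01⟩ + c|10⟩ + d|11⟩, it is a product state iff ad − bc = 0.
Here (a, b, c, d) = (0.9865, 0, 0, 0.1641): ad − bc = (0.9865)(0.1641) − (0)(0) = 0.1619 ≠ 0, so the state is entangled.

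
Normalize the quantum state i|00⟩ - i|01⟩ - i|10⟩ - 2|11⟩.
(1/√7)i|00⟩ - (1/√7)i|01⟩ - (1/√7)i|10⟩ - 0.7559|11⟩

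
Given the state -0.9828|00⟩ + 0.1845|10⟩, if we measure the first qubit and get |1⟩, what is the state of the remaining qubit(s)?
|0⟩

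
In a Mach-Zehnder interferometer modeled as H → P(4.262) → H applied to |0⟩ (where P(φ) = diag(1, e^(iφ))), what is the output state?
(0.2823 - 0.4501i)|0⟩ + (0.7177 + 0.4501i)|1⟩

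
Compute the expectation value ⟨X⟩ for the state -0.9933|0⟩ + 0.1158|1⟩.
-0.23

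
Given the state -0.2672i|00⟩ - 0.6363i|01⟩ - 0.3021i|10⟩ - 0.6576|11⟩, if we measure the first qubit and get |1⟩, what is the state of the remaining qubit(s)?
-0.4175i|0⟩ - 0.9087|1⟩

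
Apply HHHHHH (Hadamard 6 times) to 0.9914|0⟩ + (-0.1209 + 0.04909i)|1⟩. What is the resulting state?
0.9914|0⟩ + (-0.1209 + 0.04909i)|1⟩

H² = I, so an even number of Hadamards cancels: H^6 = I and the state is unchanged.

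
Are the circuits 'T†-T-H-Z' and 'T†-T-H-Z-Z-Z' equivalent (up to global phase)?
Yes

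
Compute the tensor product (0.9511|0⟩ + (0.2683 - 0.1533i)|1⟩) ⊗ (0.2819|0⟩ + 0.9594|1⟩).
0.2681|00⟩ + 0.9125|01⟩ + (0.07563 - 0.04322i)|10⟩ + (0.2574 - 0.1471i)|11⟩

amp(|b₁b₂…⟩) = product of the factor amplitudes for bits b₁, b₂, …; only kets whose every factor amplitude is nonzero survive.
|00⟩: (0.9511)(0.2819) = 0.2681
|01⟩: (0.9511)(0.9594) = 0.9125
|10⟩: (0.2683 - 0.1533i)(0.2819) = (0.07563 - 0.04322i)
|11⟩: (0.2683 - 0.1533i)(0.9594) = (0.2574 - 0.1471i)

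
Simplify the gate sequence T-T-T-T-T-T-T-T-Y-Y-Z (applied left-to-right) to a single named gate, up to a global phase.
Z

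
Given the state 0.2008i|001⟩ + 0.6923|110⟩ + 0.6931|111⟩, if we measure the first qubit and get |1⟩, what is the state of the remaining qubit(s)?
0.7067|10⟩ + 0.7075|11⟩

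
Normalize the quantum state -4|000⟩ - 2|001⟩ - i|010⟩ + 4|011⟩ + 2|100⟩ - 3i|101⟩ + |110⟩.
-0.5601|000⟩ - 0.2801|001⟩ - 0.14i|010⟩ + 0.5601|011⟩ + 0.2801|100⟩ - 0.4201i|101⟩ + 0.14|110⟩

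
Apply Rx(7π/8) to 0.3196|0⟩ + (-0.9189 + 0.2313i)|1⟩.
(0.2892 + 0.9012i)|0⟩ + (-0.1793 - 0.2683i)|1⟩

Rx(7π/8) = [[cos(θ/2), −i·sin(θ/2)], [−i·sin(θ/2), cos(θ/2)]]; θ = 7π/8, cos(θ/2) ≈ 0.19509, sin(θ/2) ≈ 0.980785.
With a = amp(|0⟩) = 0.3196 and b = amp(|1⟩) = (-0.9189 + 0.2313i):
new amp(|0⟩) = (0.19509)·a + (-0.980785i)·b = (0.2892 + 0.9012i)
new amp(|1⟩) = (-0.980785i)·a + (0.19509)·b = (-0.1793 - 0.2683i)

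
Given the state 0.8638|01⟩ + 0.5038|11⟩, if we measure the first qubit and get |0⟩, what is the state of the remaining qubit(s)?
|1⟩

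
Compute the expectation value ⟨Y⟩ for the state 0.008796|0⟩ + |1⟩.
0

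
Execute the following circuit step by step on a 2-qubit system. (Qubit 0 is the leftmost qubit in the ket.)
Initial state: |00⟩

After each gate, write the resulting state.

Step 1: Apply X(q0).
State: |10⟩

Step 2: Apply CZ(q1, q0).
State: |10⟩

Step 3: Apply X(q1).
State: |11⟩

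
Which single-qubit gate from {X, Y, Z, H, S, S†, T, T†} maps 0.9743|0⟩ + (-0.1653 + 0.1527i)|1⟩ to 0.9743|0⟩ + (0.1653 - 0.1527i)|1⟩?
Z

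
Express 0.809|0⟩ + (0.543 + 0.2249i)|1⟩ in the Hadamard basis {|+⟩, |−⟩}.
(0.956 + 0.159i)|+⟩ + (0.1881 - 0.159i)|−⟩

With |ψ⟩ = α|0⟩ + β|1⟩, the Hadamard-basis coefficients are ⟨+|ψ⟩ = (α + β)/√2 and ⟨−|ψ⟩ = (α − β)/√2.
Here α = 0.809, β = (0.543 + 0.2249i): (α + β)/√2 = (0.956 + 0.159i), (α − β)/√2 = (0.1881 - 0.159i).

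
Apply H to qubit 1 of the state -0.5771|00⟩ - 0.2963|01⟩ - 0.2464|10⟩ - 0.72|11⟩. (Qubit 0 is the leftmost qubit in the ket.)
-0.6176|00⟩ - 0.1986|01⟩ - 0.6833|10⟩ + 0.3349|11⟩

H on qubit 1 mixes each pair of kets that differ only in qubit 1: amplitudes (a, b) of (|…0…⟩, |…1…⟩) become ((a + b)/√2, (a − b)/√2). Kets absent from the input have amplitude 0.
(|00⟩, |01⟩): (a, b) = (-0.5771, -0.2963) → (-0.6176, -0.1986)
(|10⟩, |11⟩): (a, b) = (-0.2464, -0.72) → (-0.6833, 0.3349)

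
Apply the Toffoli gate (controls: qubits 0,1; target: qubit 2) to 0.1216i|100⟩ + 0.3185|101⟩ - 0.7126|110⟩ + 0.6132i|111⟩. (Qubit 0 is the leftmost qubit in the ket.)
0.1216i|100⟩ + 0.3185|101⟩ + 0.6132i|110⟩ - 0.7126|111⟩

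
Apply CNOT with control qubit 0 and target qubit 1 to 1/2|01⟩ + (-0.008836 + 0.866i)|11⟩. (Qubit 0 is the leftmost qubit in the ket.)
1/2|01⟩ + (-0.008836 + 0.866i)|10⟩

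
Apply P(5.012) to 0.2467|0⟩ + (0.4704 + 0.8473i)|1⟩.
0.2467|0⟩ + (0.9484 - 0.1994i)|1⟩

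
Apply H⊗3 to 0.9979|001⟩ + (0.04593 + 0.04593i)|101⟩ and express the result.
(0.369 + 0.01624i)|000⟩ + (-0.369 - 0.01624i)|001⟩ + (0.369 + 0.01624i)|010⟩ + (-0.369 - 0.01624i)|011⟩ + (0.3366 - 0.01624i)|100⟩ + (-0.3366 + 0.01624i)|101⟩ + (0.3366 - 0.01624i)|110⟩ + (-0.3366 + 0.01624i)|111⟩

H⊗3 gives amp(|y⟩) = (1/2√2) Σ_x (−1)^(x·y) amp(|x⟩), where x·y is the number of positions in which both x and y have a 1.
|000⟩: (0.9979 + (0.04593 + 0.04593i))/(2√2) = (0.369 + 0.01624i)
|001⟩: (-0.9979 - (0.04593 + 0.04593i))/(2√2) = (-0.369 - 0.01624i)
|010⟩: (0.9979 + (0.04593 + 0.04593i))/(2√2) = (0.369 + 0.01624i)
|011⟩: (-0.9979 - (0.04593 + 0.04593i))/(2√2) = (-0.369 - 0.01624i)
|100⟩: (0.9979 - (0.04593 + 0.04593i))/(2√2) = (0.3366 - 0.01624i)
|101⟩: (-0.9979 + (0.04593 + 0.04593i))/(2√2) = (-0.3366 + 0.01624i)
|110⟩: (0.9979 - (0.04593 + 0.04593i))/(2√2) = (0.3366 - 0.01624i)
|111⟩: (-0.9979 + (0.04593 + 0.04593i))/(2√2) = (-0.3366 + 0.01624i)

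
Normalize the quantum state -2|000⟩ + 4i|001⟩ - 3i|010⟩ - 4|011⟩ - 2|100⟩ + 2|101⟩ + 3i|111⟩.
-0.254|000⟩ + 0.508i|001⟩ - 0.381i|010⟩ - 0.508|011⟩ - 0.254|100⟩ + 0.254|101⟩ + 0.381i|111⟩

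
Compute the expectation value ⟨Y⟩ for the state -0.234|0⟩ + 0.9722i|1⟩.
-0.455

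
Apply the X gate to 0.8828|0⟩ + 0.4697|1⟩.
0.4697|0⟩ + 0.8828|1⟩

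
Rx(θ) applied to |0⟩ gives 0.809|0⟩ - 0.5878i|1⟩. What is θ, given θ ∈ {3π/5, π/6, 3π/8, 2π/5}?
2π/5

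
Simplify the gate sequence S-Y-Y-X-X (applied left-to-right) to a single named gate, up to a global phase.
S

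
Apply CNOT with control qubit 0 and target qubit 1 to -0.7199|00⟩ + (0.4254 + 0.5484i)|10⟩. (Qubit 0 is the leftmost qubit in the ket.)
-0.7199|00⟩ + (0.4254 + 0.5484i)|11⟩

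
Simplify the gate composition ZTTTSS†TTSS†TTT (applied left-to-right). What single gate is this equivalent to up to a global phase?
Z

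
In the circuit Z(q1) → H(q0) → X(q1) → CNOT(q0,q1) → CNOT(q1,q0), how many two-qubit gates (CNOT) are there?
2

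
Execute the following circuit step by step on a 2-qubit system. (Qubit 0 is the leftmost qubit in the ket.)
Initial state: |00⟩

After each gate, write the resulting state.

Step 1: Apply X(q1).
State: |01⟩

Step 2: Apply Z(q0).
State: |01⟩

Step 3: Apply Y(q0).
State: i|11⟩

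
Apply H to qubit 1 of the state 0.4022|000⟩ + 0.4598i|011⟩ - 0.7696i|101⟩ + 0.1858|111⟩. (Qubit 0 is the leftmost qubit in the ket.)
0.2844|000⟩ + 0.3251i|001⟩ + 0.2844|010⟩ - 0.3251i|011⟩ + (0.1314 - 0.5442i)|101⟩ + (-0.1314 - 0.5442i)|111⟩

H on qubit 1 mixes each pair of kets that differ only in qubit 1: amplitudes (a, b) of (|…0…⟩, |…1…⟩) become ((a + b)/√2, (a − b)/√2). Kets absent from the input have amplitude 0.
(|000⟩, |010⟩): (a, b) = (0.4022, 0) → (0.2844, 0.2844)
(|001⟩, |011⟩): (a, b) = (0, 0.4598i) → (0.3251i, -0.3251i)
(|101⟩, |111⟩): (a, b) = (-0.7696i, 0.1858) → ((0.1314 - 0.5442i), (-0.1314 - 0.5442i))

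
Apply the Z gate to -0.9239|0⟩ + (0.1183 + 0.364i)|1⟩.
-0.9239|0⟩ + (-0.1183 - 0.364i)|1⟩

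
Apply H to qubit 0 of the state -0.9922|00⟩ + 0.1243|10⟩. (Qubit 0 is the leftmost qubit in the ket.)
-0.6137|00⟩ - 0.7895|10⟩

H on qubit 0 mixes each pair of kets that differ only in qubit 0: amplitudes (a, b) of (|…0…⟩, |…1…⟩) become ((a + b)/√2, (a − b)/√2). Kets absent from the input have amplitude 0.
(|00⟩, |10⟩): (a, b) = (-0.9922, 0.1243) → (-0.6137, -0.7895)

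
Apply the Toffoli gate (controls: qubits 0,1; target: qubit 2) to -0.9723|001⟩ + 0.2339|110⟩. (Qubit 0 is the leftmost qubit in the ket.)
-0.9723|001⟩ + 0.2339|111⟩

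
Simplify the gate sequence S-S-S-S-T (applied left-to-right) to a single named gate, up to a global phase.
T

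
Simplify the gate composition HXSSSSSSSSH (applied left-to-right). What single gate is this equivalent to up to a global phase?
Z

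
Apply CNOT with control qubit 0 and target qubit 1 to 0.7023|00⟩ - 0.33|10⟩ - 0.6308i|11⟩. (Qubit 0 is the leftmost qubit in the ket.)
0.7023|00⟩ - 0.6308i|10⟩ - 0.33|11⟩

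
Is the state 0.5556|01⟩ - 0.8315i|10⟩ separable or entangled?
Entangled

Writing the state as a|00⟩ + b|01⟩ + c|10⟩ + d|11⟩, it is a product state iff ad − bc = 0.
Here (a, b, c, d) = (0, 0.5556, -0.8315i, 0): ad − bc = (0)(0) − (0.5556)(-0.8315i) = 0.462i ≠ 0, so the state is entangled.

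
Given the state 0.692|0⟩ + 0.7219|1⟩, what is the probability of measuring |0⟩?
0.4789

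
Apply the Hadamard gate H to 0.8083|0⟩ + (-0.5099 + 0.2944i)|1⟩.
(0.211 + 0.2082i)|0⟩ + (0.9321 - 0.2082i)|1⟩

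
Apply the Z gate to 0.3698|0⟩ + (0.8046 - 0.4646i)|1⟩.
0.3698|0⟩ + (-0.8046 + 0.4646i)|1⟩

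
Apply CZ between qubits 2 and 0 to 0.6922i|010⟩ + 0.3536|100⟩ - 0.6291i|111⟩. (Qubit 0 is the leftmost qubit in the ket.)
0.6922i|010⟩ + 0.3536|100⟩ + 0.6291i|111⟩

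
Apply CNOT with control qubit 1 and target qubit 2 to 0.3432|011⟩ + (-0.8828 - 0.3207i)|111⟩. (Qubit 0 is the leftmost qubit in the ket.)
0.3432|010⟩ + (-0.8828 - 0.3207i)|110⟩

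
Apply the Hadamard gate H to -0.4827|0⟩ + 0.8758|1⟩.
0.278|0⟩ - 0.9606|1⟩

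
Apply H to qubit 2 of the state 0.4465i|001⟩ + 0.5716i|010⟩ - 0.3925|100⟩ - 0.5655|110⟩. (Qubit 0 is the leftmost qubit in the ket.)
0.3157i|000⟩ - 0.3157i|001⟩ + 0.4042i|010⟩ + 0.4042i|011⟩ - 0.2775|100⟩ - 0.2775|101⟩ - 0.3999|110⟩ - 0.3999|111⟩

H on qubit 2 mixes each pair of kets that differ only in qubit 2: amplitudes (a, b) of (|…0…⟩, |…1…⟩) become ((a + b)/√2, (a − b)/√2). Kets absent from the input have amplitude 0.
(|000⟩, |001⟩): (a, b) = (0, 0.4465i) → (0.3157i, -0.3157i)
(|010⟩, |011⟩): (a, b) = (0.5716i, 0) → (0.4042i, 0.4042i)
(|100⟩, |101⟩): (a, b) = (-0.3925, 0) → (-0.2775, -0.2775)
(|110⟩, |111⟩): (a, b) = (-0.5655, 0) → (-0.3999, -0.3999)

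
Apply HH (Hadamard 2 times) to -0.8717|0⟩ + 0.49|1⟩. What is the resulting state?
-0.8717|0⟩ + 0.49|1⟩

H² = I, so an even number of Hadamards cancels: H^2 = I and the state is unchanged.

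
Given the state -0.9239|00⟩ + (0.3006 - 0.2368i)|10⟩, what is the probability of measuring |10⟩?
0.1464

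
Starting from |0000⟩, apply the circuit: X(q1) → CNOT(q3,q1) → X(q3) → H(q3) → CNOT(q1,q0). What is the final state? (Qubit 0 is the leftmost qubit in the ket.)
1/√2|1100⟩ - 1/√2|1101⟩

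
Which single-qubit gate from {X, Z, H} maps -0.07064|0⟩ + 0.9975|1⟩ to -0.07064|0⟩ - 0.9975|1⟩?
Z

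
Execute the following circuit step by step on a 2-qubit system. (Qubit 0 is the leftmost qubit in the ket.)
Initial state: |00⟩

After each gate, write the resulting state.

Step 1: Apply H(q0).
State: 1/√2|00⟩ + 1/√2|10⟩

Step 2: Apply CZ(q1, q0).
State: 1/√2|00⟩ + 1/√2|10⟩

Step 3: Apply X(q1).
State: 1/√2|01⟩ + 1/√2|11⟩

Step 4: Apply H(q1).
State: 1/2|00⟩ - 1/2|01⟩ + 1/2|10⟩ - 1/2|11⟩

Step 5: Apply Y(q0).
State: -(1/2)i|00⟩ + (1/2)i|01⟩ + (1/2)i|10⟩ - (1/2)i|11⟩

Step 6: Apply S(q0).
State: -(1/2)i|00⟩ + (1/2)i|01⟩ - 1/2|10⟩ + 1/2|11⟩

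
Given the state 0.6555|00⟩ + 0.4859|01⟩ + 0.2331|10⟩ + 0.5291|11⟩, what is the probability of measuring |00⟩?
0.4297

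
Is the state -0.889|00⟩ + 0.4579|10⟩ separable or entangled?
Separable

Writing the state as a|00⟩ + b|01⟩ + c|10⟩ + d|11⟩, it is a product state iff ad − bc = 0.
Here (a, b, c, d) = (-0.889, 0, 0.4579, 0): ad − bc = (-0.889)(0) − (0)(0.4579) = 0, so the state is separable.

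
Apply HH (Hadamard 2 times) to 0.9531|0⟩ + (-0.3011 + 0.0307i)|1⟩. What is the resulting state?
0.9531|0⟩ + (-0.3011 + 0.0307i)|1⟩

H² = I, so an even number of Hadamards cancels: H^2 = I and the state is unchanged.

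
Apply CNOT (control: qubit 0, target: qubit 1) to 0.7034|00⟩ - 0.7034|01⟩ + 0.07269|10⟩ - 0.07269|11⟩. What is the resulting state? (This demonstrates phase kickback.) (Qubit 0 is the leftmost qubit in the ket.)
0.7034|00⟩ - 0.7034|01⟩ - 0.07269|10⟩ + 0.07269|11⟩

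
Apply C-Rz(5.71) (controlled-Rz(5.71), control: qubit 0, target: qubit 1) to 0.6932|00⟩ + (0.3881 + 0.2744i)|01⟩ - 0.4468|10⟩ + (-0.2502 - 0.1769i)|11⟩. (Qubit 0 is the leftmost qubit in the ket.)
0.6932|00⟩ + (0.3881 + 0.2744i)|01⟩ + (0.4286 + 0.1263i)|10⟩ + (0.29 + 0.09896i)|11⟩

C-Rz(5.71) leaves the control-|0⟩ kets |00⟩, |01⟩ unchanged and applies Rz(5.71) to qubit 1 on the control-|1⟩ pair (|10⟩, |11⟩).
Rz(5.71) = [[e^(−iθ/2), 0], [0, e^(iθ/2)]] with e^(±iθ/2) = cos(θ/2) ± i·sin(θ/2); θ = 5.71, cos(θ/2) ≈ -0.959213, sin(θ/2) ≈ 0.282686.
With a = amp(|10⟩) = -0.4468 and b = amp(|11⟩) = (-0.2502 - 0.1769i):
new amp(|10⟩) = (-0.959213 - 0.282686i)·a = (0.4286 + 0.1263i)
new amp(|11⟩) = (-0.959213 + 0.282686i)·b = (0.29 + 0.09896i)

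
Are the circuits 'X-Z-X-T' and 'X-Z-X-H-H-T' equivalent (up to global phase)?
Yes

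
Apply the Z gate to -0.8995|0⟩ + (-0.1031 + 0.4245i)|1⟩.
-0.8995|0⟩ + (0.1031 - 0.4245i)|1⟩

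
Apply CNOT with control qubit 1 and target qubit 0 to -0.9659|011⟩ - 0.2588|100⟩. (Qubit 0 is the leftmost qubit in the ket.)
-0.2588|100⟩ - 0.9659|111⟩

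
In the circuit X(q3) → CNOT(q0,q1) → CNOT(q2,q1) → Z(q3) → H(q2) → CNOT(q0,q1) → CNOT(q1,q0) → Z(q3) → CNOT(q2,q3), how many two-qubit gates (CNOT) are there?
5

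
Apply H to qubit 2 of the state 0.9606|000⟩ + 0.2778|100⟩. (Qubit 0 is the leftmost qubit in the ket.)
0.6792|000⟩ + 0.6792|001⟩ + 0.1964|100⟩ + 0.1964|101⟩

H on qubit 2 mixes each pair of kets that differ only in qubit 2: amplitudes (a, b) of (|…0…⟩, |…1…⟩) become ((a + b)/√2, (a − b)/√2). Kets absent from the input have amplitude 0.
(|000⟩, |001⟩): (a, b) = (0.9606, 0) → (0.6792, 0.6792)
(|100⟩, |101⟩): (a, b) = (0.2778, 0) → (0.1964, 0.1964)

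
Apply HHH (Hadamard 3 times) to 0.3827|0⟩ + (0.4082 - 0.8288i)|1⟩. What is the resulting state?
(0.5593 - 0.5861i)|0⟩ + (-0.01803 + 0.5861i)|1⟩

H² = I, so H^3 = H: a single Hadamard. With (a, b) = (0.3827, (0.4082 - 0.8288i)), H gives ((a + b)/√2, (a − b)/√2) = ((0.5593 - 0.5861i), (-0.01803 + 0.5861i)).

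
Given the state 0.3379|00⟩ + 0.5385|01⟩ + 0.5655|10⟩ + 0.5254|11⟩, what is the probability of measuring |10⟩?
0.3198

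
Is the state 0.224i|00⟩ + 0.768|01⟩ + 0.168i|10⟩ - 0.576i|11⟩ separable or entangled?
Entangled

Writing the state as a|00⟩ + b|01⟩ + c|10⟩ + d|11⟩, it is a product state iff ad − bc = 0.
Here (a, b, c, d) = (0.224i, 0.768, 0.168i, -0.576i): ad − bc = (0.224i)(-0.576i) − (0.768)(0.168i) = (0.129 - 0.129i) ≠ 0, so the state is entangled.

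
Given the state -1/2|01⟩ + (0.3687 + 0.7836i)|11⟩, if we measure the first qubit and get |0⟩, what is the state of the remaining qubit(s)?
-|1⟩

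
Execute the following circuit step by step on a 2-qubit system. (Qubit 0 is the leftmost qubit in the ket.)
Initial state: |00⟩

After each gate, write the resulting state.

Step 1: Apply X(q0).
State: |10⟩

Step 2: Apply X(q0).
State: |00⟩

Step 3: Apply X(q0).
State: |10⟩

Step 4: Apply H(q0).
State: 1/√2|00⟩ - 1/√2|10⟩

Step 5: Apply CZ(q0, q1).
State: 1/√2|00⟩ - 1/√2|10⟩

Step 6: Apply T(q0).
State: 1/√2|00⟩ + (-1/2 - (1/2)i)|10⟩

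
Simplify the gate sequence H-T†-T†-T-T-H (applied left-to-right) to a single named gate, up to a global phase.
I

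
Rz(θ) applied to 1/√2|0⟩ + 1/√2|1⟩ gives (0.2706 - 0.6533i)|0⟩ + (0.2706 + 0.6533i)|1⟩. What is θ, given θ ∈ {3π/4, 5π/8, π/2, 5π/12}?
3π/4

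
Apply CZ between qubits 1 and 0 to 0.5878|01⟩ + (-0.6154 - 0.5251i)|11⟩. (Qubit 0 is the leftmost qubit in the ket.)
0.5878|01⟩ + (0.6154 + 0.5251i)|11⟩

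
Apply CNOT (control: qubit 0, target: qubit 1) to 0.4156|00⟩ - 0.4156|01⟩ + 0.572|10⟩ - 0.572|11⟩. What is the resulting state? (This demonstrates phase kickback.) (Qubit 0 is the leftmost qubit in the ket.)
0.4156|00⟩ - 0.4156|01⟩ - 0.572|10⟩ + 0.572|11⟩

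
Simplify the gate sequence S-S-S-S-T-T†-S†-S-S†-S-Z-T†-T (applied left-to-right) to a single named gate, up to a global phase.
Z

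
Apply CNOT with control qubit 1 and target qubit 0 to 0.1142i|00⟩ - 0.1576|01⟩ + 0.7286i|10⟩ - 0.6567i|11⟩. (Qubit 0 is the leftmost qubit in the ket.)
0.1142i|00⟩ - 0.6567i|01⟩ + 0.7286i|10⟩ - 0.1576|11⟩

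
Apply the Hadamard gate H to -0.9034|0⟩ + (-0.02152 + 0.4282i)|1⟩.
(-0.654 + 0.3028i)|0⟩ + (-0.6236 - 0.3028i)|1⟩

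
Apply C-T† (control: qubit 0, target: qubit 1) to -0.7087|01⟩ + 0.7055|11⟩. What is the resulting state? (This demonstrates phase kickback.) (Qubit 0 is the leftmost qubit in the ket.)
-0.7087|01⟩ + (0.4989 - 0.4989i)|11⟩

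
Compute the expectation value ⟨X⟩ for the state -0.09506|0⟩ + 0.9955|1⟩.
-0.1893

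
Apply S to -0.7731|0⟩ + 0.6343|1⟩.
-0.7731|0⟩ + 0.6343i|1⟩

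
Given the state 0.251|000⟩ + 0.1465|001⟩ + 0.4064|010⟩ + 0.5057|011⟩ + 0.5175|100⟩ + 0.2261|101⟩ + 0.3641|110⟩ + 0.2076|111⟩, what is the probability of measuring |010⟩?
0.1652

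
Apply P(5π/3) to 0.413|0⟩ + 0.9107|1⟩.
0.413|0⟩ + (0.4554 - 0.7887i)|1⟩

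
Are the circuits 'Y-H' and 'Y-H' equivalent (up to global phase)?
Yes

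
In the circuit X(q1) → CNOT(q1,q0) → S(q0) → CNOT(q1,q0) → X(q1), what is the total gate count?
5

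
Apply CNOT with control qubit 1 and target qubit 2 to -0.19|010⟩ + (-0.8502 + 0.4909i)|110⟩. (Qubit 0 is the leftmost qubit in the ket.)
-0.19|011⟩ + (-0.8502 + 0.4909i)|111⟩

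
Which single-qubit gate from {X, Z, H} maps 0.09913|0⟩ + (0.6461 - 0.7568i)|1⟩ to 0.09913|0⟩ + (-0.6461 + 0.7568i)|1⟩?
Z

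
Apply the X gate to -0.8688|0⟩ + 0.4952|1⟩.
0.4952|0⟩ - 0.8688|1⟩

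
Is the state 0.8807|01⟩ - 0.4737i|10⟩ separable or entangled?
Entangled

Writing the state as a|00⟩ + b|01⟩ + c|10⟩ + d|11⟩, it is a product state iff ad − bc = 0.
Here (a, b, c, d) = (0, 0.8807, -0.4737i, 0): ad − bc = (0)(0) − (0.8807)(-0.4737i) = 0.4172i ≠ 0, so the state is entangled.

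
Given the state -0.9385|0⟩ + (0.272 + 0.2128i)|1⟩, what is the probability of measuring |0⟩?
0.8808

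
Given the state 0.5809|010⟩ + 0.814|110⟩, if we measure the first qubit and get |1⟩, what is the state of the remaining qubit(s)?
|10⟩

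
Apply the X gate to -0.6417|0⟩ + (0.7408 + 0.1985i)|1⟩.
(0.7408 + 0.1985i)|0⟩ - 0.6417|1⟩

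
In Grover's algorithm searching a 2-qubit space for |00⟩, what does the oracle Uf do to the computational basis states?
Uf|x⟩ = -|x⟩ if x = 00, else |x⟩ (phase flip on target)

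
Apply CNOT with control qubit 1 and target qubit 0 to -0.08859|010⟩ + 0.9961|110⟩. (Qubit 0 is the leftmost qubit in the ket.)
0.9961|010⟩ - 0.08859|110⟩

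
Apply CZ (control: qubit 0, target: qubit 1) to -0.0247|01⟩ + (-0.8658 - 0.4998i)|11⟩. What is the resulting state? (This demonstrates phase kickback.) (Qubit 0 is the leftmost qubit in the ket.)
-0.0247|01⟩ + (0.8658 + 0.4998i)|11⟩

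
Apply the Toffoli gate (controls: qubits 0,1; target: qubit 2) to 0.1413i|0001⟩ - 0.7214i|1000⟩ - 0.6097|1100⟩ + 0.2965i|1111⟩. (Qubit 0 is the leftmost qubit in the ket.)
0.1413i|0001⟩ - 0.7214i|1000⟩ + 0.2965i|1101⟩ - 0.6097|1110⟩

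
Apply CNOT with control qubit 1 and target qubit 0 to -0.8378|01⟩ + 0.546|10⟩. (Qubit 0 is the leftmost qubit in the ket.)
0.546|10⟩ - 0.8378|11⟩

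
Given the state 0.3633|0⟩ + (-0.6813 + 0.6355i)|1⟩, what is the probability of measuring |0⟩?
0.132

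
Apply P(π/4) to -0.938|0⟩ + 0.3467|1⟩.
-0.938|0⟩ + (0.2452 + 0.2452i)|1⟩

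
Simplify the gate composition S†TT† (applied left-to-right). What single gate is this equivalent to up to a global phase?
S†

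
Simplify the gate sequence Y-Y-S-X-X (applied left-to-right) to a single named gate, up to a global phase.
S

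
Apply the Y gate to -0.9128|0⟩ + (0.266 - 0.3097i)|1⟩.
(-0.3097 - 0.266i)|0⟩ - 0.9128i|1⟩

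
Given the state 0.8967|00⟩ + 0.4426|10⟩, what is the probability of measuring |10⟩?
0.1959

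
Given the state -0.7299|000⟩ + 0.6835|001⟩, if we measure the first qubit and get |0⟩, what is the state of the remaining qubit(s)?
-0.7299|00⟩ + 0.6835|01⟩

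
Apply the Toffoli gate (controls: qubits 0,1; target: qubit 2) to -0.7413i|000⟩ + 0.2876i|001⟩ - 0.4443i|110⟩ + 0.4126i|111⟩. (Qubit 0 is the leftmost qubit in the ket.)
-0.7413i|000⟩ + 0.2876i|001⟩ + 0.4126i|110⟩ - 0.4443i|111⟩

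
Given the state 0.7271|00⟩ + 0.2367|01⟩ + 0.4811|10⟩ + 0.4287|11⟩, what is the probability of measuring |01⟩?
0.05603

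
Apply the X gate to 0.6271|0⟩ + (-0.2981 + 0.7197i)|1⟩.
(-0.2981 + 0.7197i)|0⟩ + 0.6271|1⟩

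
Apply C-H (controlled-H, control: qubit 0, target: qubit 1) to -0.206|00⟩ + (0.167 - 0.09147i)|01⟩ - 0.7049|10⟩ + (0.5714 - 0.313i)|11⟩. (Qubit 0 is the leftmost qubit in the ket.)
-0.206|00⟩ + (0.167 - 0.09147i)|01⟩ + (-0.0944 - 0.2213i)|10⟩ + (-0.9025 + 0.2213i)|11⟩

C-H leaves the control-|0⟩ kets |00⟩, |01⟩ unchanged and applies H to qubit 1 on the control-|1⟩ pair (|10⟩, |11⟩).
H = [[1/√2, 1/√2], [1/√2, -1/√2]].
With a = amp(|10⟩) = -0.7049 and b = amp(|11⟩) = (0.5714 - 0.313i):
new amp(|10⟩) = (1/√2)·a + (1/√2)·b = (-0.0944 - 0.2213i)
new amp(|11⟩) = (1/√2)·a + (-1/√2)·b = (-0.9025 + 0.2213i)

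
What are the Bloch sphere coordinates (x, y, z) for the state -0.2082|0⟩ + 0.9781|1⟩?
(-0.4073, 0, -0.9133)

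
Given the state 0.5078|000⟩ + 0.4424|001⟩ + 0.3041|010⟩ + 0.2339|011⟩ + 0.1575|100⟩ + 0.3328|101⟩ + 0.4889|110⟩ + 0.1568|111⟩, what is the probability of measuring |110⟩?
0.239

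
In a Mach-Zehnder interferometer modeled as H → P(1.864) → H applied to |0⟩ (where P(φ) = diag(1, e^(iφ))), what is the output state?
(0.3555 + 0.4787i)|0⟩ + (0.6445 - 0.4787i)|1⟩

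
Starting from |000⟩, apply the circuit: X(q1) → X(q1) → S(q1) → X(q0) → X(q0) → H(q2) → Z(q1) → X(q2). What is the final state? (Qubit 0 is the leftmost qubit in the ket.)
1/√2|000⟩ + 1/√2|001⟩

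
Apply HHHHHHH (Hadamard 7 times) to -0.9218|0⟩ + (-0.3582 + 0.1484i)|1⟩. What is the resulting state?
(-0.9051 + 0.1049i)|0⟩ + (-0.3985 - 0.1049i)|1⟩

H² = I, so H^7 = H: a single Hadamard. With (a, b) = (-0.9218, (-0.3582 + 0.1484i)), H gives ((a + b)/√2, (a − b)/√2) = ((-0.9051 + 0.1049i), (-0.3985 - 0.1049i)).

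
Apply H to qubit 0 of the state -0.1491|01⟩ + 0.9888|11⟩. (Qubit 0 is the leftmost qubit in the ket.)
0.5938|01⟩ - 0.8046|11⟩

H on qubit 0 mixes each pair of kets that differ only in qubit 0: amplitudes (a, b) of (|…0…⟩, |…1…⟩) become ((a + b)/√2, (a − b)/√2). Kets absent from the input have amplitude 0.
(|01⟩, |11⟩): (a, b) = (-0.1491, 0.9888) → (0.5938, -0.8046)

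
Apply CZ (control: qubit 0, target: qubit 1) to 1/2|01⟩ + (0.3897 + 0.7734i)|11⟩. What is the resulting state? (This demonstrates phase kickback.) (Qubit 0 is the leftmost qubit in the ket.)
1/2|01⟩ + (-0.3897 - 0.7734i)|11⟩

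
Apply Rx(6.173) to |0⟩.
-0.9985|0⟩ - 0.05506i|1⟩

Rx(6.173) = [[cos(θ/2), −i·sin(θ/2)], [−i·sin(θ/2), cos(θ/2)]]; θ = 6.173, cos(θ/2) ≈ -0.998483, sin(θ/2) ≈ 0.0550648.
With a = amp(|0⟩) = 1 and b = amp(|1⟩) = 0:
new amp(|0⟩) = (-0.998483)·a + (-0.0550648i)·b = -0.9985
new amp(|1⟩) = (-0.0550648i)·a + (-0.998483)·b = -0.05506i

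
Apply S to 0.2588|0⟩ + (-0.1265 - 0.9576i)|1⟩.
0.2588|0⟩ + (0.9576 - 0.1265i)|1⟩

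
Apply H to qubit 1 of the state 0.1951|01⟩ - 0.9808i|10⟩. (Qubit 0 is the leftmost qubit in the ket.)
0.138|00⟩ - 0.138|01⟩ - 0.6935i|10⟩ - 0.6935i|11⟩

H on qubit 1 mixes each pair of kets that differ only in qubit 1: amplitudes (a, b) of (|…0…⟩, |…1…⟩) become ((a + b)/√2, (a − b)/√2). Kets absent from the input have amplitude 0.
(|00⟩, |01⟩): (a, b) = (0, 0.1951) → (0.138, -0.138)
(|10⟩, |11⟩): (a, b) = (-0.9808i, 0) → (-0.6935i, -0.6935i)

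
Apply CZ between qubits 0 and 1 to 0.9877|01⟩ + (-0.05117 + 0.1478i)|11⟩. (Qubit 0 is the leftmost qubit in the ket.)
0.9877|01⟩ + (0.05117 - 0.1478i)|11⟩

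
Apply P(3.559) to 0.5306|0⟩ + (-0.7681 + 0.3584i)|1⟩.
0.5306|0⟩ + (0.8474 - 0.01625i)|1⟩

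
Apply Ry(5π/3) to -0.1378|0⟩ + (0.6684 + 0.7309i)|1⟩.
(-0.2149 - 0.3655i)|0⟩ + (-0.6478 - 0.633i)|1⟩

Ry(5π/3) = [[cos(θ/2), −sin(θ/2)], [sin(θ/2), cos(θ/2)]]; θ = 5π/3, cos(θ/2) ≈ -0.866025, sin(θ/2) ≈ 0.5.
With a = amp(|0⟩) = -0.1378 and b = amp(|1⟩) = (0.6684 + 0.7309i):
new amp(|0⟩) = (-0.866025)·a + (-0.5)·b = (-0.2149 - 0.3655i)
new amp(|1⟩) = (0.5)·a + (-0.866025)·b = (-0.6478 - 0.633i)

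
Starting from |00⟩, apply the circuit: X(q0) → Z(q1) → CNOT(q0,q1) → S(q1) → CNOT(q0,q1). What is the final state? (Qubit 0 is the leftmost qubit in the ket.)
i|10⟩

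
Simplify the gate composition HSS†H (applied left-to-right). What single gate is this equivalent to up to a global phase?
I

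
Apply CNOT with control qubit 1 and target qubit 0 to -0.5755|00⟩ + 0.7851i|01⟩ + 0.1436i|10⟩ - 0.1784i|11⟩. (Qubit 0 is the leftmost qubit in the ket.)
-0.5755|00⟩ - 0.1784i|01⟩ + 0.1436i|10⟩ + 0.7851i|11⟩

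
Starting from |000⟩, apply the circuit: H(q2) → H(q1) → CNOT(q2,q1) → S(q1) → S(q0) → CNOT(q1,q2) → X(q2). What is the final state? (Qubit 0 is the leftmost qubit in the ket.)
1/2|000⟩ + 1/2|001⟩ + (1/2)i|010⟩ + (1/2)i|011⟩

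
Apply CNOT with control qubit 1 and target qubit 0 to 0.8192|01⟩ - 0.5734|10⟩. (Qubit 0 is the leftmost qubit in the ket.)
-0.5734|10⟩ + 0.8192|11⟩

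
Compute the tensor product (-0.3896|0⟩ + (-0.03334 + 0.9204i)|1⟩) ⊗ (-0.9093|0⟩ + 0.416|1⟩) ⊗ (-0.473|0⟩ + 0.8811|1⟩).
-0.1676|000⟩ + 0.3121|001⟩ + 0.07666|010⟩ - 0.1428|011⟩ + (-0.01434 + 0.3959i)|100⟩ + (0.02671 - 0.7374i)|101⟩ + (0.00656 - 0.1811i)|110⟩ + (-0.01222 + 0.3374i)|111⟩

amp(|b₁b₂…⟩) = product of the factor amplitudes for bits b₁, b₂, …; only kets whose every factor amplitude is nonzero survive.
|000⟩: (-0.3896)(-0.9093)(-0.473) = -0.1676
|001⟩: (-0.3896)(-0.9093)(0.8811) = 0.3121
|010⟩: (-0.3896)(0.416)(-0.473) = 0.07666
|011⟩: (-0.3896)(0.416)(0.8811) = -0.1428
|100⟩: (-0.03334 + 0.9204i)(-0.9093)(-0.473) = (-0.01434 + 0.3959i)
|101⟩: (-0.03334 + 0.9204i)(-0.9093)(0.8811) = (0.02671 - 0.7374i)
|110⟩: (-0.03334 + 0.9204i)(0.416)(-0.473) = (0.00656 - 0.1811i)
|111⟩: (-0.03334 + 0.9204i)(0.416)(0.8811) = (-0.01222 + 0.3374i)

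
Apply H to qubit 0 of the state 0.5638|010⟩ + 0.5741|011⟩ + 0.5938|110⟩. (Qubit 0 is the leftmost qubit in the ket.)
0.8185|010⟩ + 0.406|011⟩ - 0.02121|110⟩ + 0.406|111⟩

H on qubit 0 mixes each pair of kets that differ only in qubit 0: amplitudes (a, b) of (|…0…⟩, |…1…⟩) become ((a + b)/√2, (a − b)/√2). Kets absent from the input have amplitude 0.
(|010⟩, |110⟩): (a, b) = (0.5638, 0.5938) → (0.8185, -0.02121)
(|011⟩, |111⟩): (a, b) = (0.5741, 0) → (0.406, 0.406)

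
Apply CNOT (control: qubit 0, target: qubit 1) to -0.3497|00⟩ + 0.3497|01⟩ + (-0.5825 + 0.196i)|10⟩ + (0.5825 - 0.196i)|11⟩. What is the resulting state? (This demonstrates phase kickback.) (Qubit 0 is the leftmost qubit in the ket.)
-0.3497|00⟩ + 0.3497|01⟩ + (0.5825 - 0.196i)|10⟩ + (-0.5825 + 0.196i)|11⟩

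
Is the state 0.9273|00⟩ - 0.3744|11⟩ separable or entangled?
Entangled

Writing the state as a|00⟩ + b|01⟩ + c|10⟩ + d|11⟩, it is a product state iff ad − bc = 0.
Here (a, b, c, d) = (0.9273, 0, 0, -0.3744): ad − bc = (0.9273)(-0.3744) − (0)(0) = -0.3472 ≠ 0, so the state is entangled.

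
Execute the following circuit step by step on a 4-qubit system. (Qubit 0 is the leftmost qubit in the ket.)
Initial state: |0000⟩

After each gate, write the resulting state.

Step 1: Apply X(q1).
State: |0100⟩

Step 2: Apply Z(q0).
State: |0100⟩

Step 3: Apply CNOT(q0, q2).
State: |0100⟩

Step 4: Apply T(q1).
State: (1/√2 + (1/√2)i)|0100⟩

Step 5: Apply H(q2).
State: (1/2 + (1/2)i)|0100⟩ + (1/2 + (1/2)i)|0110⟩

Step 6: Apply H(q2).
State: (1/√2 + (1/√2)i)|0100⟩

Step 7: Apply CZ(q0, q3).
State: (1/√2 + (1/√2)i)|0100⟩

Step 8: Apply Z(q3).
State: (1/√2 + (1/√2)i)|0100⟩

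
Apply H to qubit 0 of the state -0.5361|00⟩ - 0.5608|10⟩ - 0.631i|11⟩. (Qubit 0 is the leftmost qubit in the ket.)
-0.7756|00⟩ - 0.4462i|01⟩ + 0.01747|10⟩ + 0.4462i|11⟩

H on qubit 0 mixes each pair of kets that differ only in qubit 0: amplitudes (a, b) of (|…0…⟩, |…1…⟩) become ((a + b)/√2, (a − b)/√2). Kets absent from the input have amplitude 0.
(|00⟩, |10⟩): (a, b) = (-0.5361, -0.5608) → (-0.7756, 0.01747)
(|01⟩, |11⟩): (a, b) = (0, -0.631i) → (-0.4462i, 0.4462i)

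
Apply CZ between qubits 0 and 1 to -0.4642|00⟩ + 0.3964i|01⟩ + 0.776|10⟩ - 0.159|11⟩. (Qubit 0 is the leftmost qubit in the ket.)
-0.4642|00⟩ + 0.3964i|01⟩ + 0.776|10⟩ + 0.159|11⟩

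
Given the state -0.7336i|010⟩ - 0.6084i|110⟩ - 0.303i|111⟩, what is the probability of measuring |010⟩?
0.5382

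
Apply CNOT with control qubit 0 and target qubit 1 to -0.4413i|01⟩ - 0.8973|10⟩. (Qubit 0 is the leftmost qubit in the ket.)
-0.4413i|01⟩ - 0.8973|11⟩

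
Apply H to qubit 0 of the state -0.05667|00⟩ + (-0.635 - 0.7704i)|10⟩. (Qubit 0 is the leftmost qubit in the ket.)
(-0.4891 - 0.5448i)|00⟩ + (0.4089 + 0.5448i)|10⟩

H on qubit 0 mixes each pair of kets that differ only in qubit 0: amplitudes (a, b) of (|…0…⟩, |…1…⟩) become ((a + b)/√2, (a − b)/√2). Kets absent from the input have amplitude 0.
(|00⟩, |10⟩): (a, b) = (-0.05667, (-0.635 - 0.7704i)) → ((-0.4891 - 0.5448i), (0.4089 + 0.5448i))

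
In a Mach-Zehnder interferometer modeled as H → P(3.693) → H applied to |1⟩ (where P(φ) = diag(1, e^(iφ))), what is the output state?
(0.9259 + 0.2619i)|0⟩ + (0.07411 - 0.2619i)|1⟩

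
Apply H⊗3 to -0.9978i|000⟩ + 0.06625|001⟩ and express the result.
(0.02342 - 0.3528i)|000⟩ + (-0.02342 - 0.3528i)|001⟩ + (0.02342 - 0.3528i)|010⟩ + (-0.02342 - 0.3528i)|011⟩ + (0.02342 - 0.3528i)|100⟩ + (-0.02342 - 0.3528i)|101⟩ + (0.02342 - 0.3528i)|110⟩ + (-0.02342 - 0.3528i)|111⟩

H⊗3 gives amp(|y⟩) = (1/2√2) Σ_x (−1)^(x·y) amp(|x⟩), where x·y is the number of positions in which both x and y have a 1.
|000⟩: (-0.9978i + 0.06625)/(2√2) = (0.02342 - 0.3528i)
|001⟩: (-0.9978i - 0.06625)/(2√2) = (-0.02342 - 0.3528i)
|010⟩: (-0.9978i + 0.06625)/(2√2) = (0.02342 - 0.3528i)
|011⟩: (-0.9978i - 0.06625)/(2√2) = (-0.02342 - 0.3528i)
|100⟩: (-0.9978i + 0.06625)/(2√2) = (0.02342 - 0.3528i)
|101⟩: (-0.9978i - 0.06625)/(2√2) = (-0.02342 - 0.3528i)
|110⟩: (-0.9978i + 0.06625)/(2√2) = (0.02342 - 0.3528i)
|111⟩: (-0.9978i - 0.06625)/(2√2) = (-0.02342 - 0.3528i)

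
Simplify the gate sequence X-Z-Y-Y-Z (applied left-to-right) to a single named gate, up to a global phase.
X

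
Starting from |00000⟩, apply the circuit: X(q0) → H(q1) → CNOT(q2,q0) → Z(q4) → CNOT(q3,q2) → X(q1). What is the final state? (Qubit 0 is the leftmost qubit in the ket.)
1/√2|10000⟩ + 1/√2|11000⟩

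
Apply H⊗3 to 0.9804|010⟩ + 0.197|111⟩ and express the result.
0.4163|000⟩ + 0.277|001⟩ - 0.4163|010⟩ - 0.277|011⟩ + 0.277|100⟩ + 0.4163|101⟩ - 0.277|110⟩ - 0.4163|111⟩

H⊗3 gives amp(|y⟩) = (1/2√2) Σ_x (−1)^(x·y) amp(|x⟩), where x·y is the number of positions in which both x and y have a 1.
|000⟩: (0.9804 + 0.197)/(2√2) = 0.4163
|001⟩: (0.9804 - 0.197)/(2√2) = 0.277
|010⟩: (-0.9804 - 0.197)/(2√2) = -0.4163
|011⟩: (-0.9804 + 0.197)/(2√2) = -0.277
|100⟩: (0.9804 - 0.197)/(2√2) = 0.277
|101⟩: (0.9804 + 0.197)/(2√2) = 0.4163
|110⟩: (-0.9804 + 0.197)/(2√2) = -0.277
|111⟩: (-0.9804 - 0.197)/(2√2) = -0.4163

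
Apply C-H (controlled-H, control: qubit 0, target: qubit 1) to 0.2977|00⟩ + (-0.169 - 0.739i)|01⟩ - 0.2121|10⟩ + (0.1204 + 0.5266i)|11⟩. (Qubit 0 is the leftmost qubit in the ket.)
0.2977|00⟩ + (-0.169 - 0.739i)|01⟩ + (-0.06484 + 0.3724i)|10⟩ + (-0.2351 - 0.3724i)|11⟩

C-H leaves the control-|0⟩ kets |00⟩, |01⟩ unchanged and applies H to qubit 1 on the control-|1⟩ pair (|10⟩, |11⟩).
H = [[1/√2, 1/√2], [1/√2, -1/√2]].
With a = amp(|10⟩) = -0.2121 and b = amp(|11⟩) = (0.1204 + 0.5266i):
new amp(|10⟩) = (1/√2)·a + (1/√2)·b = (-0.06484 + 0.3724i)
new amp(|11⟩) = (1/√2)·a + (-1/√2)·b = (-0.2351 - 0.3724i)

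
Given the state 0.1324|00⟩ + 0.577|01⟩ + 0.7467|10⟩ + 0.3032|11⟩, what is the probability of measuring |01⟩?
0.3329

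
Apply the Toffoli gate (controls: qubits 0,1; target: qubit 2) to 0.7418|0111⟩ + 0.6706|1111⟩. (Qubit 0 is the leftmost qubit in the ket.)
0.7418|0111⟩ + 0.6706|1101⟩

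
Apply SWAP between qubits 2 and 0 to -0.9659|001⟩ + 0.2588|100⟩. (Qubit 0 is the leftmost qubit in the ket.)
0.2588|001⟩ - 0.9659|100⟩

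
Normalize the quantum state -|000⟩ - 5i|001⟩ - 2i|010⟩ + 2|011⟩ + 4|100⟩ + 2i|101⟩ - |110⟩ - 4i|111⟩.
-0.1187|000⟩ - 0.5934i|001⟩ - 0.2374i|010⟩ + 0.2374|011⟩ + 0.4747|100⟩ + 0.2374i|101⟩ - 0.1187|110⟩ - 0.4747i|111⟩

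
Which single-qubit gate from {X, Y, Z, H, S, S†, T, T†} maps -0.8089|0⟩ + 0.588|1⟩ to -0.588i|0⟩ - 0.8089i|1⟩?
Y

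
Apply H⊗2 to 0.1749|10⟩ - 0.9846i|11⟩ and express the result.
(0.08745 - 0.4923i)|00⟩ + (0.08745 + 0.4923i)|01⟩ + (-0.08745 + 0.4923i)|10⟩ + (-0.08745 - 0.4923i)|11⟩

H⊗2 gives amp(|y⟩) = (1/2) Σ_x (−1)^(x·y) amp(|x⟩), where x·y is the number of positions in which both x and y have a 1.
|00⟩: (0.1749 - 0.9846i)/2 = (0.08745 - 0.4923i)
|01⟩: (0.1749 + 0.9846i)/2 = (0.08745 + 0.4923i)
|10⟩: (-0.1749 + 0.9846i)/2 = (-0.08745 + 0.4923i)
|11⟩: (-0.1749 - 0.9846i)/2 = (-0.08745 - 0.4923i)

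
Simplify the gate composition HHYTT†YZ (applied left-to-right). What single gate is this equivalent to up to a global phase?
Z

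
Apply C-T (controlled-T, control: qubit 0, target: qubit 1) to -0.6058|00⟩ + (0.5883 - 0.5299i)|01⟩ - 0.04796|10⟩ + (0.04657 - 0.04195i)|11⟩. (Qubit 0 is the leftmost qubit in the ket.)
-0.6058|00⟩ + (0.5883 - 0.5299i)|01⟩ - 0.04796|10⟩ + (0.06259 + 0.003267i)|11⟩

C-T leaves the control-|0⟩ kets |00⟩, |01⟩ unchanged and applies T to qubit 1 on the control-|1⟩ pair (|10⟩, |11⟩).
T = [[1, 0], [0, (1/√2 + (1/√2)i)]].
With a = amp(|10⟩) = -0.04796 and b = amp(|11⟩) = (0.04657 - 0.04195i):
new amp(|10⟩) = (1)·a = -0.04796
new amp(|11⟩) = (1/√2 + (1/√2)i)·b = (0.06259 + 0.003267i)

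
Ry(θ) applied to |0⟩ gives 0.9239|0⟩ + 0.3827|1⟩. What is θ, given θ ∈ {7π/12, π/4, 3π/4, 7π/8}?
π/4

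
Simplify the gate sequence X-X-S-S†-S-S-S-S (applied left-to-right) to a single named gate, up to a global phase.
I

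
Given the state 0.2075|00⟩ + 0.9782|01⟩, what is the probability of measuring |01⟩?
0.9569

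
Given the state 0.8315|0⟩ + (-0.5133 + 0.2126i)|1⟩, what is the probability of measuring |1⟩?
0.3087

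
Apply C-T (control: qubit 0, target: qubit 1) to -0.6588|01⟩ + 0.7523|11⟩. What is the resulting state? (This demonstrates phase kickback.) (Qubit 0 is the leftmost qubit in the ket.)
-0.6588|01⟩ + (0.532 + 0.532i)|11⟩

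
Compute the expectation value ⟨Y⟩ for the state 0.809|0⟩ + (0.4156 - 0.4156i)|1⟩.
-0.6724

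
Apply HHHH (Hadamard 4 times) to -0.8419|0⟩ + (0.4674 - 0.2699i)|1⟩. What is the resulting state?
-0.8419|0⟩ + (0.4674 - 0.2699i)|1⟩

H² = I, so an even number of Hadamards cancels: H^4 = I and the state is unchanged.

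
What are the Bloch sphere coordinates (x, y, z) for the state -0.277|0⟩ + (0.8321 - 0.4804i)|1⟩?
(-0.461, 0.2661, -0.8464)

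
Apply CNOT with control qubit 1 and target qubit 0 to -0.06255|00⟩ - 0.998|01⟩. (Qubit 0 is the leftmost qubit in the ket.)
-0.06255|00⟩ - 0.998|11⟩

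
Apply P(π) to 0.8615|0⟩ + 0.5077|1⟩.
0.8615|0⟩ - 0.5077|1⟩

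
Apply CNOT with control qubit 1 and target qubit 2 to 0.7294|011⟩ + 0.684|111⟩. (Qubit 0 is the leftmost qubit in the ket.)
0.7294|010⟩ + 0.684|110⟩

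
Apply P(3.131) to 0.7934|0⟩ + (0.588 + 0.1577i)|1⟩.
0.7934|0⟩ + (-0.5896 - 0.1515i)|1⟩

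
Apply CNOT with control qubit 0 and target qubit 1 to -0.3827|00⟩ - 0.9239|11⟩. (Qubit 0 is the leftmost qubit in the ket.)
-0.3827|00⟩ - 0.9239|10⟩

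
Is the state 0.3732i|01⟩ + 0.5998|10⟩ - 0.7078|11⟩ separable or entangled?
Entangled

Writing the state as a|00⟩ + b|01⟩ + c|10⟩ + d|11⟩, it is a product state iff ad − bc = 0.
Here (a, b, c, d) = (0, 0.3732i, 0.5998, -0.7078): ad − bc = (0)(-0.7078) − (0.3732i)(0.5998) = -0.2238i ≠ 0, so the state is entangled.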